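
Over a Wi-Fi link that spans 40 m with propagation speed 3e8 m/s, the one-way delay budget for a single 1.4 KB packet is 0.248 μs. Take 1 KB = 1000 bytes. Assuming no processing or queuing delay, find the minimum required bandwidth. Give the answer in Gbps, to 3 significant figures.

L = 11200 bits.
Propagation delay = 40 / 300000000 = 0.133333 μs.
Transmission budget = 0.248 − 0.133333 = 0.114667 μs.
R ≥ L / t_tx = 11200 bits / 1.14667e-07 s = 97.7 Gbps.

97.7 Gbps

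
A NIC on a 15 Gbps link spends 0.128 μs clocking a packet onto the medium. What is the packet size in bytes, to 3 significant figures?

L = R × t_tx = 15000000000 b/s × 1.28e-07 s = 1920 bits.
In bytes: 1920 / 8 = 240 bytes.

240 bytes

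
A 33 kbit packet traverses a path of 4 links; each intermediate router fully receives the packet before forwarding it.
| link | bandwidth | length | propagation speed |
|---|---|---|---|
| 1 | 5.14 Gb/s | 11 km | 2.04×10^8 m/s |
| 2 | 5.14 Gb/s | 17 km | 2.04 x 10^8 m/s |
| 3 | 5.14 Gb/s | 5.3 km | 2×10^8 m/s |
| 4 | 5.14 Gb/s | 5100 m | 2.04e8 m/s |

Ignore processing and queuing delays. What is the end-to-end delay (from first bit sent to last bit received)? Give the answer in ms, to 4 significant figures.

0.2144 ms

L = 33000 bits.
Transmission delay per hop = L/R = 33000/5140000000 = 0.00642023 ms; 4 hops → 0.0256809 ms.
Propagation delays (d/s per hop): 0.0539216, 0.0833333, 0.0265, 0.025 ms; sum = 0.188755 ms.
End-to-end = 0.2144 ms.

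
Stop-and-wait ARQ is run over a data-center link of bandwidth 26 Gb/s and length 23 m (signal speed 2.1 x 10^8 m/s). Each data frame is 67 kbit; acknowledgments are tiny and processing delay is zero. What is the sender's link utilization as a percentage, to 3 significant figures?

t_tx = L/R = 67000/26000000000 = 2.57692e-06 s.
t_prop = 23/210000000 = 1.09524e-07 s; RTT = 2.19048e-07 s.
Cycle = t_tx + RTT = 2.79597e-06 s.
Utilization = t_tx / cycle = 2.57692e-06/2.79597e-06 = 92.2 %.

92.2 %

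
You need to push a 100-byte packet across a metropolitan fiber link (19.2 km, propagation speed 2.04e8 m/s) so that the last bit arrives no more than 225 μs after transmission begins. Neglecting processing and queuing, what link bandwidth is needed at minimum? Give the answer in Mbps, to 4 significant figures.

6.112 Mbps

L = 800 bits.
Propagation delay = 19200 / 204000000 = 94.1176 μs.
Transmission budget = 225 − 94.1176 = 130.882 μs.
R ≥ L / t_tx = 800 bits / 0.000130882 s = 6.112 Mbps.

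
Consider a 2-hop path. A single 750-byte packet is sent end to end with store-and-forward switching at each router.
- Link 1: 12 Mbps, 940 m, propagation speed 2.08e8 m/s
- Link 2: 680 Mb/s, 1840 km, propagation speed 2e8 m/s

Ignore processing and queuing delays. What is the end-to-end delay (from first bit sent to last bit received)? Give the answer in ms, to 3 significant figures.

L = 750 × 8 = 6000 bits.
Transmission delays (L/R per hop): 0.5, 0.00882353 ms; sum = 0.508824 ms.
Propagation delays (d/s per hop): 0.00451923, 9.2 ms; sum = 9.20452 ms.
End-to-end = 9.71 ms.

9.71 ms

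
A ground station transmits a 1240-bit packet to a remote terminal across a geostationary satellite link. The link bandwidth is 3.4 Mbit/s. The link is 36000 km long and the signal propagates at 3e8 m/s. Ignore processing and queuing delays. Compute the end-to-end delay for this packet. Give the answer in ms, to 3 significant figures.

120 ms

Transmission delay = L/R = 1240 / 3400000 = 0.364706 ms.
Propagation delay = d/s = 36000000 m / 300000000 m/s = 120 ms.
Total = 120 ms.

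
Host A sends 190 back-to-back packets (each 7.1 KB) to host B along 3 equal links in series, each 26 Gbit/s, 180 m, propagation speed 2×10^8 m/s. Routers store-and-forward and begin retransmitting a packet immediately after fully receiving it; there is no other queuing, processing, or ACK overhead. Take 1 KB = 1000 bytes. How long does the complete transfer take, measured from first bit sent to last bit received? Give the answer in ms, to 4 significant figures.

0.4221 ms

Per-hop transmission t_tx = L/R = 56800/26000000000 = 0.00218462 ms.
Per-hop propagation t_prop = 180/200000000 = 0.0009 ms.
Pipeline fill: first packet needs 3·t_tx to clear all hops; remaining 189 packets each add one t_tx.
Total = (3+190-1)·t_tx + 3·t_prop = 192·0.00218462 + 3·0.0009 = 0.4221 ms.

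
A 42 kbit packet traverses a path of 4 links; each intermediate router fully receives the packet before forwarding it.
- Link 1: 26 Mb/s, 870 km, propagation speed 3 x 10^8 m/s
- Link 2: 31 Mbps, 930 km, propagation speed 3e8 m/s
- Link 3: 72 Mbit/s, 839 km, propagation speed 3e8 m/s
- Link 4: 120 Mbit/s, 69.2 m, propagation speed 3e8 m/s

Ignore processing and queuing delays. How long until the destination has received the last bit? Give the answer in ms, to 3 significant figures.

L = 42000 bits.
Transmission delays (L/R per hop): 1.61538, 1.35484, 0.583333, 0.35 ms; sum = 3.90356 ms.
Propagation delays (d/s per hop): 2.9, 3.1, 2.79667, 0.000230667 ms; sum = 8.7969 ms.
End-to-end = 12.7 ms.

12.7 ms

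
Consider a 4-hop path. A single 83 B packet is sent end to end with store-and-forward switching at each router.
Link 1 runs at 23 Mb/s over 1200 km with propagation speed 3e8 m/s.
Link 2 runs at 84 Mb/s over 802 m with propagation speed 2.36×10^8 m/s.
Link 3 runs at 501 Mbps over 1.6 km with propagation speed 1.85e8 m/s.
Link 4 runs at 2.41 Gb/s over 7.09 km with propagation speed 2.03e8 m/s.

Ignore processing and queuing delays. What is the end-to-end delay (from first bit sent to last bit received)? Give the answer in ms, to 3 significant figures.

L = 83 × 8 = 664 bits.
Transmission delays (L/R per hop): 0.0288696, 0.00790476, 0.00132535, 0.000275519 ms; sum = 0.0383752 ms.
Propagation delays (d/s per hop): 4, 0.00339831, 0.00864865, 0.0349261 ms; sum = 4.04697 ms.
End-to-end = 4.09 ms.

4.09 ms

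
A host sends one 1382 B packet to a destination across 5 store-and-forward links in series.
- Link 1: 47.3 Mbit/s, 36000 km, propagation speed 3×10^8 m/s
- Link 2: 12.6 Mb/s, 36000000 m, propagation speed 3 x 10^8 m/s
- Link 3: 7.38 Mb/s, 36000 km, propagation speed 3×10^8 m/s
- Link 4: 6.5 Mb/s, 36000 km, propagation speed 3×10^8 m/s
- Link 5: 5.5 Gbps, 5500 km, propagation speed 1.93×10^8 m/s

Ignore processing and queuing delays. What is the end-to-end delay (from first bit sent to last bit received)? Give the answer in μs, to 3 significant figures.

L = 1382 × 8 = 11056 bits.
Transmission delays (L/R per hop): 233.742, 877.46, 1498.1, 1700.92, 2.01018 μs; sum = 4312.24 μs.
Propagation delays (d/s per hop): 120000, 120000, 120000, 120000, 28497.4 μs; sum = 508497 μs.
End-to-end = 513000 μs.

513000 μs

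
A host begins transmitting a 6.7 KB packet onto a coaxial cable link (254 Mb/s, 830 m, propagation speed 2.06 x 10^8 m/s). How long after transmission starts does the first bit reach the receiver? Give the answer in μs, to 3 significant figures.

4.03 μs

First bit experiences only propagation delay: d/s = 830/206000000 = 4.03 μs.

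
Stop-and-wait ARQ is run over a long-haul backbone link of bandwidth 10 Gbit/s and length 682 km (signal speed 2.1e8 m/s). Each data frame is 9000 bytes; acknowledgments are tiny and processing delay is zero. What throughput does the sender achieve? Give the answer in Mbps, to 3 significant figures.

11.1 Mbps

t_tx = L/R = 72000/10000000000 = 7.2e-06 s.
t_prop = 682000/210000000 = 0.00324762 s; RTT = 0.00649524 s.
Cycle = t_tx + RTT = 0.00650244 s.
Throughput = L / cycle = 72000 / 0.00650244 = 11.1 Mbps.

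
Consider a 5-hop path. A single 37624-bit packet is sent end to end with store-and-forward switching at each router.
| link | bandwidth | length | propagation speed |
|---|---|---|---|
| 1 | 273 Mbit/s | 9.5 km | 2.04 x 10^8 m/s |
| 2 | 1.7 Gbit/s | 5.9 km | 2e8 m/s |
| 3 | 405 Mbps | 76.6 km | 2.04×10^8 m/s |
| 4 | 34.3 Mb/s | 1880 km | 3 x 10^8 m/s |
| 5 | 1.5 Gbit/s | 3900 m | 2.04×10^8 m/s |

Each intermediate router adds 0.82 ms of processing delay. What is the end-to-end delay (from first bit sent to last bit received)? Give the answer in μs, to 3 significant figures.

11400 μs

Transmission delays (L/R per hop): 137.817, 22.1318, 92.8988, 1096.91, 25.0827 μs; sum = 1374.84 μs.
Propagation delays (d/s per hop): 46.5686, 29.5, 375.49, 6266.67, 19.1176 μs; sum = 6737.34 μs.
Processing at 4 router(s): 4 × 0.82 ms = 3280 μs.
End-to-end = 11400 μs.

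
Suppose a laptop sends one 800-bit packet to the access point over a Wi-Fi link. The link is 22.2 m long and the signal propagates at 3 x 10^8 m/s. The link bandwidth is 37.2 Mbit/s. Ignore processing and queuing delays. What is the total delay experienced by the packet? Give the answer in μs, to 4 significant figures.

21.58 μs

Transmission delay = L/R = 800 / 37200000 = 21.5054 μs.
Propagation delay = d/s = 22.2 m / 300000000 m/s = 0.074 μs.
Total = 21.58 μs.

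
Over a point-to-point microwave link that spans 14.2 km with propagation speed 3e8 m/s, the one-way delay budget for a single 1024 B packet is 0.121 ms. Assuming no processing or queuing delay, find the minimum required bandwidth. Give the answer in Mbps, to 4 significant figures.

L = 8192 bits.
Propagation delay = 14200 / 300000000 = 0.0473333 ms.
Transmission budget = 0.121 − 0.0473333 = 0.0736667 ms.
R ≥ L / t_tx = 8192 bits / 7.36667e-05 s = 111.2 Mbps.

111.2 Mbps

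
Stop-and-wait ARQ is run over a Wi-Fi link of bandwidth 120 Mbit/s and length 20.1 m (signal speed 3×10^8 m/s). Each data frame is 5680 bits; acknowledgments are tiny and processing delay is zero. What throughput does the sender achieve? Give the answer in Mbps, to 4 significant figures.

t_tx = L/R = 5680/120000000 = 4.73333e-05 s.
t_prop = 20.1/300000000 = 6.7e-08 s; RTT = 1.34e-07 s.
Cycle = t_tx + RTT = 4.74673e-05 s.
Throughput = L / cycle = 5680 / 4.74673e-05 = 119.7 Mbps.

119.7 Mbps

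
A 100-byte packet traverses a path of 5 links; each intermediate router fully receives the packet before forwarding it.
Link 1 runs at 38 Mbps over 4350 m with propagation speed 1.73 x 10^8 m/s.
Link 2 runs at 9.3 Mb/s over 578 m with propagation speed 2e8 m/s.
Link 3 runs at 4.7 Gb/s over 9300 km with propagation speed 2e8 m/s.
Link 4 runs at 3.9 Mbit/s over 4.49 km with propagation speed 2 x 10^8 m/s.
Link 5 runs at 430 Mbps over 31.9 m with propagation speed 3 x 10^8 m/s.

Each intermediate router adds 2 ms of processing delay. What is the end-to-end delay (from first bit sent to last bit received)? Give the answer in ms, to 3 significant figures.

54.9 ms

L = 100 × 8 = 800 bits.
Transmission delays (L/R per hop): 0.0210526, 0.0860215, 0.000170213, 0.205128, 0.00186047 ms; sum = 0.314233 ms.
Propagation delays (d/s per hop): 0.0251445, 0.00289, 46.5, 0.02245, 0.000106333 ms; sum = 46.5506 ms.
Processing at 4 router(s): 4 × 2 ms = 8 ms.
End-to-end = 54.9 ms.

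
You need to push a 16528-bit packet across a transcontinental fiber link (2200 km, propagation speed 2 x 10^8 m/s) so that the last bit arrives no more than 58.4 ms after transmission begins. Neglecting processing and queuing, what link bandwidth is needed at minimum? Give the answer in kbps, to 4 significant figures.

Propagation delay = 2200000 / 200000000 = 11 ms.
Transmission budget = 58.4 − 11 = 47.4 ms.
R ≥ L / t_tx = 16528 bits / 0.0474 s = 348.7 kbps.

348.7 kbps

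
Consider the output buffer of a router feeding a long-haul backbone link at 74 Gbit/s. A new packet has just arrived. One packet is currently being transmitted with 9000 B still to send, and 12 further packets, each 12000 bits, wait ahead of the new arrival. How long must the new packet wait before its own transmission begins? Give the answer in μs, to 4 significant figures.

Each queued packet: L/R = 12000/74000000000 = 0.162162 μs.
12 queued → 1.94595 μs.
Plus remaining 72000 bits of current packet: 0.972973 μs.
Queuing delay = 2.919 μs.

2.919 μs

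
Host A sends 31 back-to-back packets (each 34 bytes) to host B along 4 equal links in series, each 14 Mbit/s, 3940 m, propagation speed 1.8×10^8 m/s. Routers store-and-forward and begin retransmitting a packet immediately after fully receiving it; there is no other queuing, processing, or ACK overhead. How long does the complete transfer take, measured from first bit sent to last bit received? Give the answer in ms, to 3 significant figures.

0.748 ms

Per-hop transmission t_tx = L/R = 272/14000000 = 0.0194286 ms.
Per-hop propagation t_prop = 3940/180000000 = 0.0218889 ms.
Pipeline fill: first packet needs 4·t_tx to clear all hops; remaining 30 packets each add one t_tx.
Total = (4+31-1)·t_tx + 4·t_prop = 34·0.0194286 + 4·0.0218889 = 0.748 ms.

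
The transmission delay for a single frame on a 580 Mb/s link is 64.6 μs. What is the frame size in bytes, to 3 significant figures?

L = R × t_tx = 580000000 b/s × 6.46e-05 s = 37468 bits.
In bytes: 37468 / 8 = 4680 bytes.

4680 bytes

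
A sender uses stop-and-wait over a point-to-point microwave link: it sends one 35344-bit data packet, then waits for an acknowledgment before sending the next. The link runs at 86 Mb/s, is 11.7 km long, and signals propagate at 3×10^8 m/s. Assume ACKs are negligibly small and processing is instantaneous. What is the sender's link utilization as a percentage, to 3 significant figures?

t_tx = L/R = 35344/86000000 = 0.000410977 s.
t_prop = 11700/300000000 = 3.9e-05 s; RTT = 7.8e-05 s.
Cycle = t_tx + RTT = 0.000488977 s.
Utilization = t_tx / cycle = 0.000410977/0.000488977 = 84.0 %.

84.0 %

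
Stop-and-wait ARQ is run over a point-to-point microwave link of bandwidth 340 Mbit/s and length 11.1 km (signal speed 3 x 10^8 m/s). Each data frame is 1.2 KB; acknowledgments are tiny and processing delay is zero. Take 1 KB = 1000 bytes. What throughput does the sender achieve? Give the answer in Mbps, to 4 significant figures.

t_tx = L/R = 9600/340000000 = 2.82353e-05 s.
t_prop = 11100/300000000 = 3.7e-05 s; RTT = 7.4e-05 s.
Cycle = t_tx + RTT = 0.000102235 s.
Throughput = L / cycle = 9600 / 0.000102235 = 93.90 Mbps.

93.90 Mbps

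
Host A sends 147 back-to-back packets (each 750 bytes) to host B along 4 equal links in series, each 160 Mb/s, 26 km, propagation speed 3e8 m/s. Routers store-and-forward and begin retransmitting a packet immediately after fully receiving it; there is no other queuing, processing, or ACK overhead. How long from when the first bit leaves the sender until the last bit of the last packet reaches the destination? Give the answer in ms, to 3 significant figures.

5.97 ms

Per-hop transmission t_tx = L/R = 6000/160000000 = 0.0375 ms.
Per-hop propagation t_prop = 26000/300000000 = 0.0866667 ms.
Pipeline fill: first packet needs 4·t_tx to clear all hops; remaining 146 packets each add one t_tx.
Total = (4+147-1)·t_tx + 4·t_prop = 150·0.0375 + 4·0.0866667 = 5.97 ms.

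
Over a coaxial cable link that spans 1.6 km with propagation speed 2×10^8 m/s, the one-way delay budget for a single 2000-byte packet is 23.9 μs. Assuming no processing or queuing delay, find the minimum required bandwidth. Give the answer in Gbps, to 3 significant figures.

1.01 Gbps

L = 16000 bits.
Propagation delay = 1600 / 200000000 = 8 μs.
Transmission budget = 23.9 − 8 = 15.9 μs.
R ≥ L / t_tx = 16000 bits / 1.59e-05 s = 1.01 Gbps.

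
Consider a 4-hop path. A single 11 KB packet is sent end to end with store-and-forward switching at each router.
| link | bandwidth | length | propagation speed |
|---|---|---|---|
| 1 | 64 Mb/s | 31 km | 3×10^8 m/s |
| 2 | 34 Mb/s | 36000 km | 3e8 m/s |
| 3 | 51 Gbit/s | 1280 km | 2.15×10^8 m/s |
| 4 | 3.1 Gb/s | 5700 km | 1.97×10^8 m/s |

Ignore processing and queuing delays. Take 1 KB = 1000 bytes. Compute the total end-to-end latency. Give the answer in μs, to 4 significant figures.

L = 88000 bits.
Transmission delays (L/R per hop): 1375, 2588.24, 1.72549, 28.3871 μs; sum = 3993.35 μs.
Propagation delays (d/s per hop): 103.333, 120000, 5953.49, 28934 μs; sum = 154991 μs.
End-to-end = 159000 μs.

159000 μs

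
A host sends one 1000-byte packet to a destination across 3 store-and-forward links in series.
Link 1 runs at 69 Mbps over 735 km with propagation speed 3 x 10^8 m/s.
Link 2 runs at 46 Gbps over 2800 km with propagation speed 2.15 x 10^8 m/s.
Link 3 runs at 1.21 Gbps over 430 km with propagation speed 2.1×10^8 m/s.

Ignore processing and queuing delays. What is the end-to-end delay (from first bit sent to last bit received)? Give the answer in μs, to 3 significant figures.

17600 μs

L = 1000 × 8 = 8000 bits.
Transmission delays (L/R per hop): 115.942, 0.173913, 6.61157 μs; sum = 122.728 μs.
Propagation delays (d/s per hop): 2450, 13023.3, 2047.62 μs; sum = 17520.9 μs.
End-to-end = 17600 μs.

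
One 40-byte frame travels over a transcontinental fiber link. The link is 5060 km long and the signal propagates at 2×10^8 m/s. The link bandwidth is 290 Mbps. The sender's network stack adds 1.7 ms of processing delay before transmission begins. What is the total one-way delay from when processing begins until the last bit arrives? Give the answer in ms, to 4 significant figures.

27.00 ms

L = 40 × 8 = 320 bits.
Transmission delay = L/R = 320 / 290000000 = 0.00110345 ms.
Propagation delay = d/s = 5060000 m / 200000000 m/s = 25.3 ms.
Plus processing delay 1.7 ms = 1.7 ms.
Total = 27.00 ms.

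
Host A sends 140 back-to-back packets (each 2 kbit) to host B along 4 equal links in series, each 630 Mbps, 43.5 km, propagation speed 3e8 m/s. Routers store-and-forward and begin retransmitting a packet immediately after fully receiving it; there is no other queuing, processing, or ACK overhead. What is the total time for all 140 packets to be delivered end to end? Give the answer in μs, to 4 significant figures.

Per-hop transmission t_tx = L/R = 2000/630000000 = 3.1746 μs.
Per-hop propagation t_prop = 43500/300000000 = 145 μs.
Pipeline fill: first packet needs 4·t_tx to clear all hops; remaining 139 packets each add one t_tx.
Total = (4+140-1)·t_tx + 4·t_prop = 143·3.1746 + 4·145 = 1034 μs.

1034 μs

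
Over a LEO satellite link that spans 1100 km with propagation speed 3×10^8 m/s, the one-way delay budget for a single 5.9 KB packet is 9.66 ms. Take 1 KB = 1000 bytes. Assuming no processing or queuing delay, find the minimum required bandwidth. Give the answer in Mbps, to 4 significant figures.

L = 47200 bits.
Propagation delay = 1100000 / 300000000 = 3.66667 ms.
Transmission budget = 9.66 − 3.66667 = 5.99333 ms.
R ≥ L / t_tx = 47200 bits / 0.00599333 s = 7.875 Mbps.

7.875 Mbps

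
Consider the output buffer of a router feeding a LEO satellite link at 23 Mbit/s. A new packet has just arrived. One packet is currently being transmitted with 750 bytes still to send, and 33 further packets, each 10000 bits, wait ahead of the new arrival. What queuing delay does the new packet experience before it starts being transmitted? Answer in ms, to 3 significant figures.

Each queued packet: L/R = 10000/23000000 = 0.434783 ms.
33 queued → 14.3478 ms.
Plus remaining 6000 bits of current packet: 0.26087 ms.
Queuing delay = 14.6 ms.

14.6 ms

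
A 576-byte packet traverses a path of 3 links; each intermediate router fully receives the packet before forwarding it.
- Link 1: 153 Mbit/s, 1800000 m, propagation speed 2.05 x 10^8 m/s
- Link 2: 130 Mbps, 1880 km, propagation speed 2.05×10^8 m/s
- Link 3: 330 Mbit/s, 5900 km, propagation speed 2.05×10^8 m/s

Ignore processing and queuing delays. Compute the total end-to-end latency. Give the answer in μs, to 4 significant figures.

46810 μs

L = 576 × 8 = 4608 bits.
Transmission delays (L/R per hop): 30.1176, 35.4462, 13.9636 μs; sum = 79.5274 μs.
Propagation delays (d/s per hop): 8780.49, 9170.73, 28780.5 μs; sum = 46731.7 μs.
End-to-end = 46810 μs.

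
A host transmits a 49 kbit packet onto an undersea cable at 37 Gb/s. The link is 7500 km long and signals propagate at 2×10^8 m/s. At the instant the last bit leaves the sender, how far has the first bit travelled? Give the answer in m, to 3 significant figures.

265 m

t_tx = L/R = 49000/37000000000 = 1.32432e-06 s.
Distance = s × t_tx = 200000000 × 1.32432e-06 = 265 m.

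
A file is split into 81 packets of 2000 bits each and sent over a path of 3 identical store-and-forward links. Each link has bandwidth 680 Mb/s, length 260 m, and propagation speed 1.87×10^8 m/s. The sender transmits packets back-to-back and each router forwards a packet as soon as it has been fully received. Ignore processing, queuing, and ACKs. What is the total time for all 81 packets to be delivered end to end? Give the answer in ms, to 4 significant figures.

0.2483 ms

Per-hop transmission t_tx = L/R = 2000/680000000 = 0.00294118 ms.
Per-hop propagation t_prop = 260/187000000 = 0.00139037 ms.
Pipeline fill: first packet needs 3·t_tx to clear all hops; remaining 80 packets each add one t_tx.
Total = (3+81-1)·t_tx + 3·t_prop = 83·0.00294118 + 3·0.00139037 = 0.2483 ms.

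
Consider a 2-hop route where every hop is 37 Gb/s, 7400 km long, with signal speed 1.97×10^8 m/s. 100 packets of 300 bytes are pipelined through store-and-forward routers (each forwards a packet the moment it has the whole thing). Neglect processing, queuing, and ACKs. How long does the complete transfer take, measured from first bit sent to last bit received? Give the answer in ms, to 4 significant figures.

75.13 ms

Per-hop transmission t_tx = L/R = 2400/37000000000 = 6.48649e-05 ms.
Per-hop propagation t_prop = 7400000/197000000 = 37.5635 ms.
Pipeline fill: first packet needs 2·t_tx to clear all hops; remaining 99 packets each add one t_tx.
Total = (2+100-1)·t_tx + 2·t_prop = 101·6.48649e-05 + 2·37.5635 = 75.13 ms.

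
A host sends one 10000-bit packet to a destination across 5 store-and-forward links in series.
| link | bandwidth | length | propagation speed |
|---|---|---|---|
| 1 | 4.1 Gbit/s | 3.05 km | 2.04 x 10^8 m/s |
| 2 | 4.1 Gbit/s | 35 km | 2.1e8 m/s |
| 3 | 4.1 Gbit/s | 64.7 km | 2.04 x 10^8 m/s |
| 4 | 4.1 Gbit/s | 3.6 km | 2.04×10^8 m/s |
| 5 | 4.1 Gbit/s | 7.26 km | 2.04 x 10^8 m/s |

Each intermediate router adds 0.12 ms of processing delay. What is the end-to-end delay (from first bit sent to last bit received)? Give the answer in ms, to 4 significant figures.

Transmission delay per hop = L/R = 10000/4.1e+09 = 0.00243902 ms; 5 hops → 0.0121951 ms.
Propagation delays (d/s per hop): 0.014951, 0.166667, 0.317157, 0.0176471, 0.0355882 ms; sum = 0.55201 ms.
Processing at 4 router(s): 4 × 0.12 ms = 0.48 ms.
End-to-end = 1.044 ms.

1.044 ms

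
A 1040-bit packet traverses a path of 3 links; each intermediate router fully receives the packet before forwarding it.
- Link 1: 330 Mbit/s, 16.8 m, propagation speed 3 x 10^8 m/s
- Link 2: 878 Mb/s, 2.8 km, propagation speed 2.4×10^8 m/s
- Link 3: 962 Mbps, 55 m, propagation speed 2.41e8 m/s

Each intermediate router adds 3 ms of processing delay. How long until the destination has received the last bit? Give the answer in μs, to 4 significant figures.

Transmission delays (L/R per hop): 3.15152, 1.18451, 1.08108 μs; sum = 5.41711 μs.
Propagation delays (d/s per hop): 0.056, 11.6667, 0.228216 μs; sum = 11.9509 μs.
Processing at 2 router(s): 2 × 3 ms = 6000 μs.
End-to-end = 6017 μs.

6017 μs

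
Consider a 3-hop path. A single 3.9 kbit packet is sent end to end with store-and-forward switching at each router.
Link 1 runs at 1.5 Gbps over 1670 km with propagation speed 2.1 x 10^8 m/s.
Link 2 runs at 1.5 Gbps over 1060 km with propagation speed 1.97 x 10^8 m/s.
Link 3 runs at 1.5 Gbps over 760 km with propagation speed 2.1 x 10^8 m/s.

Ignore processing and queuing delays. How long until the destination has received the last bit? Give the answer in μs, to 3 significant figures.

17000 μs

L = 3900 bits.
Transmission delay per hop = L/R = 3900/1500000000 = 2.6 μs; 3 hops → 7.8 μs.
Propagation delays (d/s per hop): 7952.38, 5380.71, 3619.05 μs; sum = 16952.1 μs.
End-to-end = 17000 μs.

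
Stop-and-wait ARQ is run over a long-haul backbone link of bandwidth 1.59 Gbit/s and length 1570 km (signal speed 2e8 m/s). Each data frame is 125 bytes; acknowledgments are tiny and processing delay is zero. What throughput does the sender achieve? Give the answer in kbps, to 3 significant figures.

63.7 kbps

t_tx = L/R = 1000/1590000000 = 6.28931e-07 s.
t_prop = 1570000/200000000 = 0.00785 s; RTT = 0.0157 s.
Cycle = t_tx + RTT = 0.0157006 s.
Throughput = L / cycle = 1000 / 0.0157006 = 63.7 kbps.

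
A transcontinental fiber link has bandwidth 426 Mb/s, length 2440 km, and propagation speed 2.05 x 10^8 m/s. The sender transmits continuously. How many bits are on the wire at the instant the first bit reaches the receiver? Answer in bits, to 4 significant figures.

5070000 bits

Propagation delay = 2440000 / 2.05e+08 = 0.0119024 s.
BDP = R × t_prop = 426000000 × 0.0119024 = 5070440 bits.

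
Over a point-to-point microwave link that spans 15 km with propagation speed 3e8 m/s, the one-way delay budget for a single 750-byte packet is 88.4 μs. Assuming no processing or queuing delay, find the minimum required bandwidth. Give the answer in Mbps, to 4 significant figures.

L = 6000 bits.
Propagation delay = 15000 / 300000000 = 50 μs.
Transmission budget = 88.4 − 50 = 38.4 μs.
R ≥ L / t_tx = 6000 bits / 3.84e-05 s = 156.3 Mbps.

156.3 Mbps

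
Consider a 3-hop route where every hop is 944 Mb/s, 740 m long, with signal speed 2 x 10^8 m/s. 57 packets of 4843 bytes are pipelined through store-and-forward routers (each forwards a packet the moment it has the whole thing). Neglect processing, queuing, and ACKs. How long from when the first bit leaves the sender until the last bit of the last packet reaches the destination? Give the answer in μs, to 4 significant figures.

Per-hop transmission t_tx = L/R = 38744/944000000 = 41.0424 μs.
Per-hop propagation t_prop = 740/200000000 = 3.7 μs.
Pipeline fill: first packet needs 3·t_tx to clear all hops; remaining 56 packets each add one t_tx.
Total = (3+57-1)·t_tx + 3·t_prop = 59·41.0424 + 3·3.7 = 2433 μs.

2433 μs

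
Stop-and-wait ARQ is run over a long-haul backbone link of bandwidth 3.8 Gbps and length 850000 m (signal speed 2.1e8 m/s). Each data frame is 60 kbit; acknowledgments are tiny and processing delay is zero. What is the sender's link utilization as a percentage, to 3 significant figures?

0.195 %

t_tx = L/R = 60000/3800000000 = 1.57895e-05 s.
t_prop = 850000/210000000 = 0.00404762 s; RTT = 0.00809524 s.
Cycle = t_tx + RTT = 0.00811103 s.
Utilization = t_tx / cycle = 1.57895e-05/0.00811103 = 0.195 %.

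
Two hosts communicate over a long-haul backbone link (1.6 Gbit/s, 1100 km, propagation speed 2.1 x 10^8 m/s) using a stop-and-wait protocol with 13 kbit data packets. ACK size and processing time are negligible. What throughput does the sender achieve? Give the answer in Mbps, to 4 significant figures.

1.240 Mbps

t_tx = L/R = 13000/1600000000 = 8.125e-06 s.
t_prop = 1100000/210000000 = 0.0052381 s; RTT = 0.0104762 s.
Cycle = t_tx + RTT = 0.0104843 s.
Throughput = L / cycle = 13000 / 0.0104843 = 1.240 Mbps.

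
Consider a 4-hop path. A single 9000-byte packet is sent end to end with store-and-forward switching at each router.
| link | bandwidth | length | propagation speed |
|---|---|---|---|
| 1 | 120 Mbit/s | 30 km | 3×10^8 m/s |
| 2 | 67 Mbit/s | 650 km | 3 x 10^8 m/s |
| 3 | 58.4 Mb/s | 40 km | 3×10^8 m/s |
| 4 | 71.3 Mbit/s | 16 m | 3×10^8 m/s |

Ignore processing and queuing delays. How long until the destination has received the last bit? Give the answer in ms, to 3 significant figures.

L = 9000 × 8 = 72000 bits.
Transmission delays (L/R per hop): 0.6, 1.07463, 1.23288, 1.00982 ms; sum = 3.91732 ms.
Propagation delays (d/s per hop): 0.1, 2.16667, 0.133333, 5.33333e-05 ms; sum = 2.40005 ms.
End-to-end = 6.32 ms.

6.32 ms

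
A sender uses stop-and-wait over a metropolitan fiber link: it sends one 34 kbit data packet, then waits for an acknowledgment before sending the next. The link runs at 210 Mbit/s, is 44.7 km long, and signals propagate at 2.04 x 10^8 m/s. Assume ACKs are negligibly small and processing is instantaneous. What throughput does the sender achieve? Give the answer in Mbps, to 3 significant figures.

56.7 Mbps

t_tx = L/R = 34000/210000000 = 0.000161905 s.
t_prop = 44700/204000000 = 0.000219118 s; RTT = 0.000438235 s.
Cycle = t_tx + RTT = 0.00060014 s.
Throughput = L / cycle = 34000 / 0.00060014 = 56.7 Mbps.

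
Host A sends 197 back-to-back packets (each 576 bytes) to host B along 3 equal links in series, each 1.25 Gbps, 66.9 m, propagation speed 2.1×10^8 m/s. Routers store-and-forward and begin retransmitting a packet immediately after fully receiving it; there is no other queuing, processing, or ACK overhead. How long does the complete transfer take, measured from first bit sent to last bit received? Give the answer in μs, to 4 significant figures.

Per-hop transmission t_tx = L/R = 4608/1250000000 = 3.6864 μs.
Per-hop propagation t_prop = 66.9/210000000 = 0.318571 μs.
Pipeline fill: first packet needs 3·t_tx to clear all hops; remaining 196 packets each add one t_tx.
Total = (3+197-1)·t_tx + 3·t_prop = 199·3.6864 + 3·0.318571 = 734.5 μs.

734.5 μs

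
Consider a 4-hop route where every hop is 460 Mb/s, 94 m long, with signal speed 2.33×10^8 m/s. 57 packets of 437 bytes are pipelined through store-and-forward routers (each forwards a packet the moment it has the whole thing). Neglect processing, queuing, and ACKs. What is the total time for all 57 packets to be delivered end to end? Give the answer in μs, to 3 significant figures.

Per-hop transmission t_tx = L/R = 3496/460000000 = 7.6 μs.
Per-hop propagation t_prop = 94/233000000 = 0.403433 μs.
Pipeline fill: first packet needs 4·t_tx to clear all hops; remaining 56 packets each add one t_tx.
Total = (4+57-1)·t_tx + 4·t_prop = 60·7.6 + 4·0.403433 = 458 μs.

458 μs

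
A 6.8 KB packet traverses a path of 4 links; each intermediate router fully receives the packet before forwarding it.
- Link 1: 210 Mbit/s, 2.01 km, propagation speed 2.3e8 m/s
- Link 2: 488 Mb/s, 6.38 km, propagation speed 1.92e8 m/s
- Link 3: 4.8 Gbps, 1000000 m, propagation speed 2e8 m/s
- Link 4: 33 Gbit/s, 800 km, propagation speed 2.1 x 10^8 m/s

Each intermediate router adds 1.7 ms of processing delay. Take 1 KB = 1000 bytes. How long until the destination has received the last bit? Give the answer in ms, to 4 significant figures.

L = 54400 bits.
Transmission delays (L/R per hop): 0.259048, 0.111475, 0.0113333, 0.00164848 ms; sum = 0.383505 ms.
Propagation delays (d/s per hop): 0.00873913, 0.0332292, 5, 3.80952 ms; sum = 8.85149 ms.
Processing at 3 router(s): 3 × 1.7 ms = 5.1 ms.
End-to-end = 14.33 ms.

14.33 ms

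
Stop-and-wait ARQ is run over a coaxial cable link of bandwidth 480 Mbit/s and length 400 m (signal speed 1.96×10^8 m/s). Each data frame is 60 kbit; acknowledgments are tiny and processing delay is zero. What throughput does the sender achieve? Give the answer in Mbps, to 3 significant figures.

t_tx = L/R = 60000/480000000 = 0.000125 s.
t_prop = 400/196000000 = 2.04082e-06 s; RTT = 4.08163e-06 s.
Cycle = t_tx + RTT = 0.000129082 s.
Throughput = L / cycle = 60000 / 0.000129082 = 465 Mbps.

465 Mbps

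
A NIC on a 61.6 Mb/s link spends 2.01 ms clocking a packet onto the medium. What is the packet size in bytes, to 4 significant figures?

L = R × t_tx = 61600000 b/s × 0.00201 s = 123816 bits.
In bytes: 123816 / 8 = 15480 bytes.

15480 bytes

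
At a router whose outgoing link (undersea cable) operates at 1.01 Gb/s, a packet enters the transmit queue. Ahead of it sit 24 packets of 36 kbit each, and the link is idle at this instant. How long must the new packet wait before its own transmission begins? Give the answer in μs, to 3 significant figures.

Each queued packet: L/R = 36000/1010000000 = 35.6436 μs.
24 queued → 855.446 μs.
Queuing delay = 855 μs.

855 μs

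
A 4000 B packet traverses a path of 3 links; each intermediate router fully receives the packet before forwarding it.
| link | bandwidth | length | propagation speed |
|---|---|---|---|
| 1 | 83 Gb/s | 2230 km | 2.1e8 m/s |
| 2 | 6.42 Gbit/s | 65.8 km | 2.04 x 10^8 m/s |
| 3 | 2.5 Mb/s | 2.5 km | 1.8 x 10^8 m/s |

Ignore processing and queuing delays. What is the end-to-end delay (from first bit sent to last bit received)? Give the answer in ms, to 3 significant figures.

L = 4000 × 8 = 32000 bits.
Transmission delays (L/R per hop): 0.000385542, 0.00498442, 12.8 ms; sum = 12.8054 ms.
Propagation delays (d/s per hop): 10.619, 0.322549, 0.0138889 ms; sum = 10.9555 ms.
End-to-end = 23.8 ms.

23.8 ms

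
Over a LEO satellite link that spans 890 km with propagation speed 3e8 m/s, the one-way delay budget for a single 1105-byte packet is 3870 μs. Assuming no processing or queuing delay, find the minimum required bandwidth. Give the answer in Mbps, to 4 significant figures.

L = 8840 bits.
Propagation delay = 890000 / 300000000 = 2966.67 μs.
Transmission budget = 3870 − 2966.67 = 903.333 μs.
R ≥ L / t_tx = 8840 bits / 0.000903333 s = 9.786 Mbps.

9.786 Mbps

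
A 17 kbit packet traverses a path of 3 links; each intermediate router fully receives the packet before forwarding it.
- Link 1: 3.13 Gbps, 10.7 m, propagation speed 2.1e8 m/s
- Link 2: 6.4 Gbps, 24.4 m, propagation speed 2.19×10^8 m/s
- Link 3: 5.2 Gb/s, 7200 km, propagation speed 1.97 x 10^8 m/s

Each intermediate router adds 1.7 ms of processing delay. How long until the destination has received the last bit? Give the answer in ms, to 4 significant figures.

L = 17000 bits.
Transmission delays (L/R per hop): 0.00543131, 0.00265625, 0.00326923 ms; sum = 0.0113568 ms.
Propagation delays (d/s per hop): 5.09524e-05, 0.000111416, 36.5482 ms; sum = 36.5484 ms.
Processing at 2 router(s): 2 × 1.7 ms = 3.4 ms.
End-to-end = 39.96 ms.

39.96 ms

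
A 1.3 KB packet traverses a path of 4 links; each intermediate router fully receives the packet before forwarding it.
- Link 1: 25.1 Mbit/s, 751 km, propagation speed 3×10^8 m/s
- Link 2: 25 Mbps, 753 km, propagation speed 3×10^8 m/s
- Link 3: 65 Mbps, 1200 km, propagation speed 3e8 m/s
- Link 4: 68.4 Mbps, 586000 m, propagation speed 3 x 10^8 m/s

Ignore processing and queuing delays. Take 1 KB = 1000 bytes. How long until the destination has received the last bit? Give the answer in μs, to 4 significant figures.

L = 10400 bits.
Transmission delays (L/R per hop): 414.343, 416, 160, 152.047 μs; sum = 1142.39 μs.
Propagation delays (d/s per hop): 2503.33, 2510, 4000, 1953.33 μs; sum = 10966.7 μs.
End-to-end = 12110 μs.

12110 μs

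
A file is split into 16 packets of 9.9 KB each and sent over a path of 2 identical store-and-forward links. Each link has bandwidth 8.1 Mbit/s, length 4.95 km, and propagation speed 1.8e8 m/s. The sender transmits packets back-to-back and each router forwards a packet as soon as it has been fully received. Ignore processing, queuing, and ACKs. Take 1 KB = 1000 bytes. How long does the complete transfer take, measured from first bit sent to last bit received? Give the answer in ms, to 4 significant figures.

Per-hop transmission t_tx = L/R = 79200/8100000 = 9.77778 ms.
Per-hop propagation t_prop = 4950/180000000 = 0.0275 ms.
Pipeline fill: first packet needs 2·t_tx to clear all hops; remaining 15 packets each add one t_tx.
Total = (2+16-1)·t_tx + 2·t_prop = 17·9.77778 + 2·0.0275 = 166.3 ms.

166.3 ms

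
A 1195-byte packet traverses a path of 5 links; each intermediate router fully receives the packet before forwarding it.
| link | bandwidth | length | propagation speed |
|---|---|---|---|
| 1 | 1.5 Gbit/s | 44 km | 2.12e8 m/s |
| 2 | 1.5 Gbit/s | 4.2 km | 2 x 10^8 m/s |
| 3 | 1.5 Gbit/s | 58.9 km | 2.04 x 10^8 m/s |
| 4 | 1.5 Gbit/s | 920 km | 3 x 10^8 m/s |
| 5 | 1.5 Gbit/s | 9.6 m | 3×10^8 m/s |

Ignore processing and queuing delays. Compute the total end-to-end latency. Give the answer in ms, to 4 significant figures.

L = 1195 × 8 = 9560 bits.
Transmission delay per hop = L/R = 9560/1500000000 = 0.00637333 ms; 5 hops → 0.0318667 ms.
Propagation delays (d/s per hop): 0.207547, 0.021, 0.288725, 3.06667, 3.2e-05 ms; sum = 3.58397 ms.
End-to-end = 3.616 ms.

3.616 ms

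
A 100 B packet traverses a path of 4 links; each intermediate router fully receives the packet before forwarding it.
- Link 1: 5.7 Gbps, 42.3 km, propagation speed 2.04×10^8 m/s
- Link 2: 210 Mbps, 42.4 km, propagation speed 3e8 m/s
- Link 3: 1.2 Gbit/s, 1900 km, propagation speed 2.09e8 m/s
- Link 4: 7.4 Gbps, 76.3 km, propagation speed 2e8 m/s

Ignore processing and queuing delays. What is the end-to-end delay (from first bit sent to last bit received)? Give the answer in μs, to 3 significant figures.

9830 μs

L = 100 × 8 = 800 bits.
Transmission delays (L/R per hop): 0.140351, 3.80952, 0.666667, 0.108108 μs; sum = 4.72465 μs.
Propagation delays (d/s per hop): 207.353, 141.333, 9090.91, 381.5 μs; sum = 9821.1 μs.
End-to-end = 9830 μs.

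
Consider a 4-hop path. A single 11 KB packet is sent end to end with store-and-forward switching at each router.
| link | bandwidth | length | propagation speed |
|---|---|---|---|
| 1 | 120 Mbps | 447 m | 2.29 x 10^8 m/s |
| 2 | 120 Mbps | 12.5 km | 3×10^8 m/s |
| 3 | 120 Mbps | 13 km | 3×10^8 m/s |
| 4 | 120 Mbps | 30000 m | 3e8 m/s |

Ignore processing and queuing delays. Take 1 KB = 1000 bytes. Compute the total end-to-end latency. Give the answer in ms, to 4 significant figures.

L = 88000 bits.
Transmission delay per hop = L/R = 88000/120000000 = 0.733333 ms; 4 hops → 2.93333 ms.
Propagation delays (d/s per hop): 0.00195197, 0.0416667, 0.0433333, 0.1 ms; sum = 0.186952 ms.
End-to-end = 3.120 ms.

3.120 ms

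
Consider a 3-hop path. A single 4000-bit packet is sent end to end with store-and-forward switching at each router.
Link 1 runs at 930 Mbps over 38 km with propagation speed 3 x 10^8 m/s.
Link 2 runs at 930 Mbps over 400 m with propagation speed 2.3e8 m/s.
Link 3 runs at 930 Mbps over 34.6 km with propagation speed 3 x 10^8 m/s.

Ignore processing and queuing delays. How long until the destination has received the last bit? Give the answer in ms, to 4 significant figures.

Transmission delay per hop = L/R = 4000/930000000 = 0.00430108 ms; 3 hops → 0.0129032 ms.
Propagation delays (d/s per hop): 0.126667, 0.00173913, 0.115333 ms; sum = 0.243739 ms.
End-to-end = 0.2566 ms.

0.2566 ms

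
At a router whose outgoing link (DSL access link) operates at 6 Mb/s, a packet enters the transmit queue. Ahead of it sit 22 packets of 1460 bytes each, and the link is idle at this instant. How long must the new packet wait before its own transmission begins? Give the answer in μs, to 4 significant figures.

Each queued packet: L/R = 11680/6000000 = 1946.67 μs.
22 queued → 42826.7 μs.
Queuing delay = 42830 μs.

42830 μs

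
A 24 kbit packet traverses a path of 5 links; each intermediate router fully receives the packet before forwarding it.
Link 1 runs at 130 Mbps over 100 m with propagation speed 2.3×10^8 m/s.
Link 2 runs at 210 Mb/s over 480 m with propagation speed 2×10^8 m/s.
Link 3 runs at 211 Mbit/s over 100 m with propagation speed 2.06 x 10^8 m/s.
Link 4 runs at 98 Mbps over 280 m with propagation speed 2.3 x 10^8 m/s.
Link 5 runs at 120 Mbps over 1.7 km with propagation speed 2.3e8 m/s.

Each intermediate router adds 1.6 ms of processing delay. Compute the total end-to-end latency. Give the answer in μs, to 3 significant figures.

L = 24000 bits.
Transmission delays (L/R per hop): 184.615, 114.286, 113.744, 244.898, 200 μs; sum = 857.543 μs.
Propagation delays (d/s per hop): 0.434783, 2.4, 0.485437, 1.21739, 7.3913 μs; sum = 11.9289 μs.
Processing at 4 router(s): 4 × 1.6 ms = 6400 μs.
End-to-end = 7270 μs.

7270 μs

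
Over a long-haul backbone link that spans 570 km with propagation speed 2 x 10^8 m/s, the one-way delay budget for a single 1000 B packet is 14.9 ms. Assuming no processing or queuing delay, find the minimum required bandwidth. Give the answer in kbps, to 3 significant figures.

L = 8000 bits.
Propagation delay = 570000 / 200000000 = 2.85 ms.
Transmission budget = 14.9 − 2.85 = 12.05 ms.
R ≥ L / t_tx = 8000 bits / 0.01205 s = 664 kbps.

664 kbps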